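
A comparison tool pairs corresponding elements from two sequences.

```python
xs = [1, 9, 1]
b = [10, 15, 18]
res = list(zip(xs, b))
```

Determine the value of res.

Step 1: zip pairs elements at same index:
  Index 0: (1, 10)
  Index 1: (9, 15)
  Index 2: (1, 18)
Therefore res = [(1, 10), (9, 15), (1, 18)].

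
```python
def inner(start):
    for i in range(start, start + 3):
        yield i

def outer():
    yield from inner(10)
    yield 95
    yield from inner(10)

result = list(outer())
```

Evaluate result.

Step 1: outer() delegates to inner(10):
  yield 10
  yield 11
  yield 12
Step 2: yield 95
Step 3: Delegates to inner(10):
  yield 10
  yield 11
  yield 12
Therefore result = [10, 11, 12, 95, 10, 11, 12].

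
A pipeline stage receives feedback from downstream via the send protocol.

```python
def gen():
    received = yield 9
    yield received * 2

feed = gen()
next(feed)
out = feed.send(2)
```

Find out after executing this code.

Step 1: next(feed) advances to first yield, producing 9.
Step 2: send(2) resumes, received = 2.
Step 3: yield received * 2 = 2 * 2 = 4.
Therefore out = 4.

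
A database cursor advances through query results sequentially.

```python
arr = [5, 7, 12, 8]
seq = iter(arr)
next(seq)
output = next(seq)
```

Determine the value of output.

Step 1: Create iterator over [5, 7, 12, 8].
Step 2: next() consumes 5.
Step 3: next() returns 7.
Therefore output = 7.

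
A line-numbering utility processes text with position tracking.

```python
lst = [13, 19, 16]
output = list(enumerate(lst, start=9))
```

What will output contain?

Step 1: enumerate with start=9:
  (9, 13)
  (10, 19)
  (11, 16)
Therefore output = [(9, 13), (10, 19), (11, 16)].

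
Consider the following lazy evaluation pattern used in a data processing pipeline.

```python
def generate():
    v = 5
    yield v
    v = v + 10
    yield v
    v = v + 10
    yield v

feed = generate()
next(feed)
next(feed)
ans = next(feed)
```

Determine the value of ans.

Step 1: Trace through generator execution:
  Yield 1: v starts at 5, yield 5
  Yield 2: v = 5 + 10 = 15, yield 15
  Yield 3: v = 15 + 10 = 25, yield 25
Step 2: First next() gets 5, second next() gets the second value, third next() yields 25.
Therefore ans = 25.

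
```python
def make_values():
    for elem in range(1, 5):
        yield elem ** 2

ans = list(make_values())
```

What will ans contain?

Step 1: For each elem in range(1, 5), yield elem**2:
  elem=1: yield 1**2 = 1
  elem=2: yield 2**2 = 4
  elem=3: yield 3**2 = 9
  elem=4: yield 4**2 = 16
Therefore ans = [1, 4, 9, 16].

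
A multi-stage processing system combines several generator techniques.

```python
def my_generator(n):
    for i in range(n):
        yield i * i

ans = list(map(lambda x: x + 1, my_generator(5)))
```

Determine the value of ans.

Step 1: my_generator(5) yields squares: [0, 1, 4, 9, 16].
Step 2: map adds 1 to each: [1, 2, 5, 10, 17].
Therefore ans = [1, 2, 5, 10, 17].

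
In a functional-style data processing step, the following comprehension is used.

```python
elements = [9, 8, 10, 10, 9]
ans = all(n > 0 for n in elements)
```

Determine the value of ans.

Step 1: Check n > 0 for each element in [9, 8, 10, 10, 9]:
  9 > 0: True
  8 > 0: True
  10 > 0: True
  10 > 0: True
  9 > 0: True
Step 2: all() returns True.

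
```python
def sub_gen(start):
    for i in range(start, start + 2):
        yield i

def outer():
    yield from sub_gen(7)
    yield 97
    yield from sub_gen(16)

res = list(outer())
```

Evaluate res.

Step 1: outer() delegates to sub_gen(7):
  yield 7
  yield 8
Step 2: yield 97
Step 3: Delegates to sub_gen(16):
  yield 16
  yield 17
Therefore res = [7, 8, 97, 16, 17].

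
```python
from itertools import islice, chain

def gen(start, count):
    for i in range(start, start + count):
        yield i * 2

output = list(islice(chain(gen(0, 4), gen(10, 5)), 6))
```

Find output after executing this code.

Step 1: gen(0, 4) yields [0, 2, 4, 6].
Step 2: gen(10, 5) yields [20, 22, 24, 26, 28].
Step 3: chain concatenates: [0, 2, 4, 6, 20, 22, 24, 26, 28].
Step 4: islice takes first 6: [0, 2, 4, 6, 20, 22].
Therefore output = [0, 2, 4, 6, 20, 22].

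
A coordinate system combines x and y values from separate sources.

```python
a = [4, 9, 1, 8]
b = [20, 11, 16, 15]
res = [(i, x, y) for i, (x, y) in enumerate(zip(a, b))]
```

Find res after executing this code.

Step 1: enumerate(zip(a, b)) gives index with paired elements:
  i=0: (4, 20)
  i=1: (9, 11)
  i=2: (1, 16)
  i=3: (8, 15)
Therefore res = [(0, 4, 20), (1, 9, 11), (2, 1, 16), (3, 8, 15)].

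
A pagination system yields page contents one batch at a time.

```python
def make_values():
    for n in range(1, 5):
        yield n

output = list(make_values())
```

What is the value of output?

Step 1: The generator yields each value from range(1, 5).
Step 2: list() consumes all yields: [1, 2, 3, 4].
Therefore output = [1, 2, 3, 4].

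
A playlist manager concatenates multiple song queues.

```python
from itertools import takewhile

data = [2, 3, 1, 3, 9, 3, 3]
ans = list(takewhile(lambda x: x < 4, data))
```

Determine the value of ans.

Step 1: takewhile stops at first element >= 4:
  2 < 4: take
  3 < 4: take
  1 < 4: take
  3 < 4: take
  9 >= 4: stop
Therefore ans = [2, 3, 1, 3].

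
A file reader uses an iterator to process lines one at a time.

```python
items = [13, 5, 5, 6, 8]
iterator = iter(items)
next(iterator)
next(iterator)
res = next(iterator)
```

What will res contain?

Step 1: Create iterator over [13, 5, 5, 6, 8].
Step 2: next() consumes 13.
Step 3: next() consumes 5.
Step 4: next() returns 5.
Therefore res = 5.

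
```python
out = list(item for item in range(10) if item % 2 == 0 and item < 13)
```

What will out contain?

Step 1: Filter range(10) where item % 2 == 0 and item < 13:
  item=0: both conditions met, included
  item=1: excluded (1 % 2 != 0)
  item=2: both conditions met, included
  item=3: excluded (3 % 2 != 0)
  item=4: both conditions met, included
  item=5: excluded (5 % 2 != 0)
  item=6: both conditions met, included
  item=7: excluded (7 % 2 != 0)
  item=8: both conditions met, included
  item=9: excluded (9 % 2 != 0)
Therefore out = [0, 2, 4, 6, 8].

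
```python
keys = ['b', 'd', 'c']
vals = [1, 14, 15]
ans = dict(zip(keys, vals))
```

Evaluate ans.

Step 1: zip pairs keys with values:
  'b' -> 1
  'd' -> 14
  'c' -> 15
Therefore ans = {'b': 1, 'd': 14, 'c': 15}.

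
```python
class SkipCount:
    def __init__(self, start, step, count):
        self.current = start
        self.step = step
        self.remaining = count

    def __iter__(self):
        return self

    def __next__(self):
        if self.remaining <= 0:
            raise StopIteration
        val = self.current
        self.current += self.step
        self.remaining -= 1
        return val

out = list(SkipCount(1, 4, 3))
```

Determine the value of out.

Step 1: SkipCount starts at 1, increments by 4, for 3 steps:
  Yield 1, then current += 4
  Yield 5, then current += 4
  Yield 9, then current += 4
Therefore out = [1, 5, 9].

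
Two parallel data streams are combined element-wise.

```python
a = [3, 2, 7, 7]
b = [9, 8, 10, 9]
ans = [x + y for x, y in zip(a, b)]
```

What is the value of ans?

Step 1: Add corresponding elements:
  3 + 9 = 12
  2 + 8 = 10
  7 + 10 = 17
  7 + 9 = 16
Therefore ans = [12, 10, 17, 16].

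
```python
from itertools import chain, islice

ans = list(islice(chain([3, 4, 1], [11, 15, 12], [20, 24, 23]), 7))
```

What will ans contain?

Step 1: chain([3, 4, 1], [11, 15, 12], [20, 24, 23]) = [3, 4, 1, 11, 15, 12, 20, 24, 23].
Step 2: islice takes first 7 elements: [3, 4, 1, 11, 15, 12, 20].
Therefore ans = [3, 4, 1, 11, 15, 12, 20].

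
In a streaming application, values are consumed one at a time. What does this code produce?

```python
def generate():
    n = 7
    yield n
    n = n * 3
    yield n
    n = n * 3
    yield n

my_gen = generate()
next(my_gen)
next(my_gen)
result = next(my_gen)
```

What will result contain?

Step 1: Trace through generator execution:
  Yield 1: n starts at 7, yield 7
  Yield 2: n = 7 * 3 = 21, yield 21
  Yield 3: n = 21 * 3 = 63, yield 63
Step 2: First next() gets 7, second next() gets the second value, third next() yields 63.
Therefore result = 63.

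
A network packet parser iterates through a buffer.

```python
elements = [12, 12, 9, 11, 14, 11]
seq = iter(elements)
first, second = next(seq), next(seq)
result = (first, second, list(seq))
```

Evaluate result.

Step 1: Create iterator over [12, 12, 9, 11, 14, 11].
Step 2: first = 12, second = 12.
Step 3: Remaining elements: [9, 11, 14, 11].
Therefore result = (12, 12, [9, 11, 14, 11]).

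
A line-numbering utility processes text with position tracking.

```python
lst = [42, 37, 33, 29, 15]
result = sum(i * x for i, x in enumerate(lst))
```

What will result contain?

Step 1: Compute i * x for each (i, x) in enumerate([42, 37, 33, 29, 15]):
  i=0, x=42: 0*42 = 0
  i=1, x=37: 1*37 = 37
  i=2, x=33: 2*33 = 66
  i=3, x=29: 3*29 = 87
  i=4, x=15: 4*15 = 60
Step 2: sum = 0 + 37 + 66 + 87 + 60 = 250.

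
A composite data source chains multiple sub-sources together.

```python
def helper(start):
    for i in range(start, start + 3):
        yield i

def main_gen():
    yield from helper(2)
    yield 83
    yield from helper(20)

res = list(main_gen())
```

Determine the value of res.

Step 1: main_gen() delegates to helper(2):
  yield 2
  yield 3
  yield 4
Step 2: yield 83
Step 3: Delegates to helper(20):
  yield 20
  yield 21
  yield 22
Therefore res = [2, 3, 4, 83, 20, 21, 22].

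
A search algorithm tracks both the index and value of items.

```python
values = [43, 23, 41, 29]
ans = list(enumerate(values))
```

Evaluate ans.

Step 1: enumerate pairs each element with its index:
  (0, 43)
  (1, 23)
  (2, 41)
  (3, 29)
Therefore ans = [(0, 43), (1, 23), (2, 41), (3, 29)].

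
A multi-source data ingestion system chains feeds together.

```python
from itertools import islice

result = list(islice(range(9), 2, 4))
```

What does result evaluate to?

Step 1: islice(range(9), 2, 4) takes elements at indices [2, 4).
Step 2: Elements: [2, 3].
Therefore result = [2, 3].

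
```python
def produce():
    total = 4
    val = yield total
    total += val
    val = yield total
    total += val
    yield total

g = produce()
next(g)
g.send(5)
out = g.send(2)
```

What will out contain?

Step 1: next() -> yield total=4.
Step 2: send(5) -> val=5, total = 4+5 = 9, yield 9.
Step 3: send(2) -> val=2, total = 9+2 = 11, yield 11.
Therefore out = 11.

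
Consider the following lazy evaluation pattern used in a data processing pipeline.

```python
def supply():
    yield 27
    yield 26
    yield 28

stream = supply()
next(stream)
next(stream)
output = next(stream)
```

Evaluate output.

Step 1: supply() creates a generator.
Step 2: next(stream) yields 27 (consumed and discarded).
Step 3: next(stream) yields 26 (consumed and discarded).
Step 4: next(stream) yields 28, assigned to output.
Therefore output = 28.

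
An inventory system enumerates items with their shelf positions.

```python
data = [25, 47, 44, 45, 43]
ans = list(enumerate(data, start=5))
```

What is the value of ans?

Step 1: enumerate with start=5:
  (5, 25)
  (6, 47)
  (7, 44)
  (8, 45)
  (9, 43)
Therefore ans = [(5, 25), (6, 47), (7, 44), (8, 45), (9, 43)].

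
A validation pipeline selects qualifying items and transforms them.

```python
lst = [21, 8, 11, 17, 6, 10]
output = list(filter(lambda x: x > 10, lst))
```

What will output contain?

Step 1: Filter elements > 10:
  21: kept
  8: removed
  11: kept
  17: kept
  6: removed
  10: removed
Therefore output = [21, 11, 17].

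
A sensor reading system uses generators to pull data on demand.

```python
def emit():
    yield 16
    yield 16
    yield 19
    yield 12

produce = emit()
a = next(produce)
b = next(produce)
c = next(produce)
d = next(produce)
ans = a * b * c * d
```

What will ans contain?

Step 1: Create generator and consume all values:
  a = next(produce) = 16
  b = next(produce) = 16
  c = next(produce) = 19
  d = next(produce) = 12
Step 2: ans = 16 * 16 * 19 * 12 = 58368.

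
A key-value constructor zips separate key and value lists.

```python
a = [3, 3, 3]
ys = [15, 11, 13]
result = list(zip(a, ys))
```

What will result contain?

Step 1: zip pairs elements at same index:
  Index 0: (3, 15)
  Index 1: (3, 11)
  Index 2: (3, 13)
Therefore result = [(3, 15), (3, 11), (3, 13)].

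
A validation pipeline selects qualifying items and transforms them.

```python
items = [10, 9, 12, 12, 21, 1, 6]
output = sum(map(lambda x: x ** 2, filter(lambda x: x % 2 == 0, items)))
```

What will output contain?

Step 1: Filter even numbers from [10, 9, 12, 12, 21, 1, 6]: [10, 12, 12, 6]
Step 2: Square each: [100, 144, 144, 36]
Step 3: Sum = 424.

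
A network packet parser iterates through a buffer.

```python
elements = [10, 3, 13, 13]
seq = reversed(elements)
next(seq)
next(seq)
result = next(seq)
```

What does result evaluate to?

Step 1: reversed([10, 3, 13, 13]) gives iterator: [13, 13, 3, 10].
Step 2: First next() = 13, second next() = 13.
Step 3: Third next() = 3.
Therefore result = 3.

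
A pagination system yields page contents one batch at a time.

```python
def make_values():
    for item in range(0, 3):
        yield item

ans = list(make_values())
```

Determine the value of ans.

Step 1: The generator yields each value from range(0, 3).
Step 2: list() consumes all yields: [0, 1, 2].
Therefore ans = [0, 1, 2].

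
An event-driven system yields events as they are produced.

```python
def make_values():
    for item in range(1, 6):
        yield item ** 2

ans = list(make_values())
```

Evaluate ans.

Step 1: For each item in range(1, 6), yield item**2:
  item=1: yield 1**2 = 1
  item=2: yield 2**2 = 4
  item=3: yield 3**2 = 9
  item=4: yield 4**2 = 16
  item=5: yield 5**2 = 25
Therefore ans = [1, 4, 9, 16, 25].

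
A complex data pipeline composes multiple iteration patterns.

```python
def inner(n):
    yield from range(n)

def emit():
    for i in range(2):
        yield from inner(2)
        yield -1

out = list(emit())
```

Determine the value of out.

Step 1: For each i in range(2):
  i=0: yield from inner(2) -> [0, 1], then yield -1
  i=1: yield from inner(2) -> [0, 1], then yield -1
Therefore out = [0, 1, -1, 0, 1, -1].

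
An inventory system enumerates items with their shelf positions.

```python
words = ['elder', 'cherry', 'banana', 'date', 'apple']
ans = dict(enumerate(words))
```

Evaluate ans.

Step 1: enumerate pairs indices with words:
  0 -> 'elder'
  1 -> 'cherry'
  2 -> 'banana'
  3 -> 'date'
  4 -> 'apple'
Therefore ans = {0: 'elder', 1: 'cherry', 2: 'banana', 3: 'date', 4: 'apple'}.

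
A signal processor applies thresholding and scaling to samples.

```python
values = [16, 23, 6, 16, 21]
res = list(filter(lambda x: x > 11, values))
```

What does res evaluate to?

Step 1: Filter elements > 11:
  16: kept
  23: kept
  6: removed
  16: kept
  21: kept
Therefore res = [16, 23, 16, 21].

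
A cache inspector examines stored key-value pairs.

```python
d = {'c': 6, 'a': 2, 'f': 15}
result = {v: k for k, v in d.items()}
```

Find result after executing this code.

Step 1: Invert dict (swap keys and values):
  'c': 6 -> 6: 'c'
  'a': 2 -> 2: 'a'
  'f': 15 -> 15: 'f'
Therefore result = {6: 'c', 2: 'a', 15: 'f'}.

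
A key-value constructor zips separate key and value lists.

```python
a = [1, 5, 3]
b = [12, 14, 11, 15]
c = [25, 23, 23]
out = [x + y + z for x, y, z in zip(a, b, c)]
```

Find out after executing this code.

Step 1: zip three lists (truncates to shortest, len=3):
  1 + 12 + 25 = 38
  5 + 14 + 23 = 42
  3 + 11 + 23 = 37
Therefore out = [38, 42, 37].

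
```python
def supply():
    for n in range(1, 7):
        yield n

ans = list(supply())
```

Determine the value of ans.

Step 1: The generator yields each value from range(1, 7).
Step 2: list() consumes all yields: [1, 2, 3, 4, 5, 6].
Therefore ans = [1, 2, 3, 4, 5, 6].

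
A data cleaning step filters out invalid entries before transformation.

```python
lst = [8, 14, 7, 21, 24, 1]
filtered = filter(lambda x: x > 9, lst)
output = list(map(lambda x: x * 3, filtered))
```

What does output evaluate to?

Step 1: Filter lst for elements > 9:
  8: removed
  14: kept
  7: removed
  21: kept
  24: kept
  1: removed
Step 2: Map x * 3 on filtered [14, 21, 24]:
  14 -> 42
  21 -> 63
  24 -> 72
Therefore output = [42, 63, 72].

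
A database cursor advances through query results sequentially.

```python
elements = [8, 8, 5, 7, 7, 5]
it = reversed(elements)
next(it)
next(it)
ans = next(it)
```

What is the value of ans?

Step 1: reversed([8, 8, 5, 7, 7, 5]) gives iterator: [5, 7, 7, 5, 8, 8].
Step 2: First next() = 5, second next() = 7.
Step 3: Third next() = 7.
Therefore ans = 7.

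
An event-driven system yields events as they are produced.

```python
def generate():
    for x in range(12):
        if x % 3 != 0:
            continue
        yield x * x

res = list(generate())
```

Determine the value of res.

Step 1: Only yield x**2 when x is divisible by 3:
  x=0: 0 % 3 == 0, yield 0**2 = 0
  x=3: 3 % 3 == 0, yield 3**2 = 9
  x=6: 6 % 3 == 0, yield 6**2 = 36
  x=9: 9 % 3 == 0, yield 9**2 = 81
Therefore res = [0, 9, 36, 81].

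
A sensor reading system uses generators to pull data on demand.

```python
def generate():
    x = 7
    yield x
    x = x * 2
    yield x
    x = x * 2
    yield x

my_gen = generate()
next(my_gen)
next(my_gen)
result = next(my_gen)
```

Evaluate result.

Step 1: Trace through generator execution:
  Yield 1: x starts at 7, yield 7
  Yield 2: x = 7 * 2 = 14, yield 14
  Yield 3: x = 14 * 2 = 28, yield 28
Step 2: First next() gets 7, second next() gets the second value, third next() yields 28.
Therefore result = 28.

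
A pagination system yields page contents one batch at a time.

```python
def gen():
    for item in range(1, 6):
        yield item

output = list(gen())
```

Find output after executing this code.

Step 1: The generator yields each value from range(1, 6).
Step 2: list() consumes all yields: [1, 2, 3, 4, 5].
Therefore output = [1, 2, 3, 4, 5].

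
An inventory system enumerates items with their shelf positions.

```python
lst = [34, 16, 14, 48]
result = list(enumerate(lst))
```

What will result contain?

Step 1: enumerate pairs each element with its index:
  (0, 34)
  (1, 16)
  (2, 14)
  (3, 48)
Therefore result = [(0, 34), (1, 16), (2, 14), (3, 48)].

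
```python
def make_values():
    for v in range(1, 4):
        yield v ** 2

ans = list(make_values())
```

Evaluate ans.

Step 1: For each v in range(1, 4), yield v**2:
  v=1: yield 1**2 = 1
  v=2: yield 2**2 = 4
  v=3: yield 3**2 = 9
Therefore ans = [1, 4, 9].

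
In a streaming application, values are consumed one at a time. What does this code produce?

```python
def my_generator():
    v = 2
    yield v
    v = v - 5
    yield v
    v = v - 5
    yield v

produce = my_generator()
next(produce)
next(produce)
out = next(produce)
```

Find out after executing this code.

Step 1: Trace through generator execution:
  Yield 1: v starts at 2, yield 2
  Yield 2: v = 2 - 5 = -3, yield -3
  Yield 3: v = -3 - 5 = -8, yield -8
Step 2: First next() gets 2, second next() gets the second value, third next() yields -8.
Therefore out = -8.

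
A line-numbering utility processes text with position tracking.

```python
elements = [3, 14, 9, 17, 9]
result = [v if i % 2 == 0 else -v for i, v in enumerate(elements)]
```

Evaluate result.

Step 1: For each (i, v), keep v if i is even, negate if odd:
  i=0 (even): keep 3
  i=1 (odd): negate to -14
  i=2 (even): keep 9
  i=3 (odd): negate to -17
  i=4 (even): keep 9
Therefore result = [3, -14, 9, -17, 9].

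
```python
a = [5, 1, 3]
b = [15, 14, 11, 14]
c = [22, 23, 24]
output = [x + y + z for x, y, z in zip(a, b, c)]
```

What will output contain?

Step 1: zip three lists (truncates to shortest, len=3):
  5 + 15 + 22 = 42
  1 + 14 + 23 = 38
  3 + 11 + 24 = 38
Therefore output = [42, 38, 38].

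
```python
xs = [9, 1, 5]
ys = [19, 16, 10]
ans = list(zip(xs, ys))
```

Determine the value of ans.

Step 1: zip pairs elements at same index:
  Index 0: (9, 19)
  Index 1: (1, 16)
  Index 2: (5, 10)
Therefore ans = [(9, 19), (1, 16), (5, 10)].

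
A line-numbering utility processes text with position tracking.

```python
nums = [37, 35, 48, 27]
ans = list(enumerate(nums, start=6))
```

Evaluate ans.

Step 1: enumerate with start=6:
  (6, 37)
  (7, 35)
  (8, 48)
  (9, 27)
Therefore ans = [(6, 37), (7, 35), (8, 48), (9, 27)].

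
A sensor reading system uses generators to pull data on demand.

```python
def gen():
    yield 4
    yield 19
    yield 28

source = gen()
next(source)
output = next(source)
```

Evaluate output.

Step 1: gen() creates a generator.
Step 2: next(source) yields 4 (consumed and discarded).
Step 3: next(source) yields 19, assigned to output.
Therefore output = 19.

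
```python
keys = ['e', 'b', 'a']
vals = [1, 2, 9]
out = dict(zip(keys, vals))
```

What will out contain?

Step 1: zip pairs keys with values:
  'e' -> 1
  'b' -> 2
  'a' -> 9
Therefore out = {'e': 1, 'b': 2, 'a': 9}.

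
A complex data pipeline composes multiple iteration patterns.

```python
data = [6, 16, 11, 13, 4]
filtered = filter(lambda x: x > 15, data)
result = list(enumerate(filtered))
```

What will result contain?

Step 1: Filter [6, 16, 11, 13, 4] for > 15: [16].
Step 2: enumerate re-indexes from 0: [(0, 16)].
Therefore result = [(0, 16)].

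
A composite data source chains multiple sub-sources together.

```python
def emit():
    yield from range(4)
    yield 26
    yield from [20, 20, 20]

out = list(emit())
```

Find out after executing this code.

Step 1: Trace yields in order:
  yield 0
  yield 1
  yield 2
  yield 3
  yield 26
  yield 20
  yield 20
  yield 20
Therefore out = [0, 1, 2, 3, 26, 20, 20, 20].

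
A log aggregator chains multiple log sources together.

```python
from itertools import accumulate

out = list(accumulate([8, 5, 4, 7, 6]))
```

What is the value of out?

Step 1: accumulate computes running sums:
  + 8 = 8
  + 5 = 13
  + 4 = 17
  + 7 = 24
  + 6 = 30
Therefore out = [8, 13, 17, 24, 30].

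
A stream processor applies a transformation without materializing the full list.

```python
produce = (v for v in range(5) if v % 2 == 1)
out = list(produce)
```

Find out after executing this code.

Step 1: Filter range(5) keeping only odd values:
  v=0: even, excluded
  v=1: odd, included
  v=2: even, excluded
  v=3: odd, included
  v=4: even, excluded
Therefore out = [1, 3].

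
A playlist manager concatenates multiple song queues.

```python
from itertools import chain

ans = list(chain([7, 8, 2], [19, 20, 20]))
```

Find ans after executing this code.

Step 1: chain() concatenates iterables: [7, 8, 2] + [19, 20, 20].
Therefore ans = [7, 8, 2, 19, 20, 20].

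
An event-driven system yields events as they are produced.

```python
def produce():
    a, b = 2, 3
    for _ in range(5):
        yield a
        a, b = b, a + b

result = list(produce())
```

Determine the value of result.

Step 1: Fibonacci-like sequence starting with a=2, b=3:
  Iteration 1: yield a=2, then a,b = 3,5
  Iteration 2: yield a=3, then a,b = 5,8
  Iteration 3: yield a=5, then a,b = 8,13
  Iteration 4: yield a=8, then a,b = 13,21
  Iteration 5: yield a=13, then a,b = 21,34
Therefore result = [2, 3, 5, 8, 13].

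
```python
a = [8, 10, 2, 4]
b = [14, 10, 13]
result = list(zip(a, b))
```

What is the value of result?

Step 1: zip stops at shortest (len(a)=4, len(b)=3):
  Index 0: (8, 14)
  Index 1: (10, 10)
  Index 2: (2, 13)
Step 2: Last element of a (4) has no pair, dropped.
Therefore result = [(8, 14), (10, 10), (2, 13)].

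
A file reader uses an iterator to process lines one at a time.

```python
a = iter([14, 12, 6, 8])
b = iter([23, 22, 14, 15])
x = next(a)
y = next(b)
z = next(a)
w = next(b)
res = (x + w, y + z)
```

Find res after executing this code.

Step 1: a iterates [14, 12, 6, 8], b iterates [23, 22, 14, 15].
Step 2: x = next(a) = 14, y = next(b) = 23.
Step 3: z = next(a) = 12, w = next(b) = 22.
Step 4: res = (14 + 22, 23 + 12) = (36, 35).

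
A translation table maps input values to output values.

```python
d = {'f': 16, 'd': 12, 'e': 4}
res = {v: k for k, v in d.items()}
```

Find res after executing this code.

Step 1: Invert dict (swap keys and values):
  'f': 16 -> 16: 'f'
  'd': 12 -> 12: 'd'
  'e': 4 -> 4: 'e'
Therefore res = {16: 'f', 12: 'd', 4: 'e'}.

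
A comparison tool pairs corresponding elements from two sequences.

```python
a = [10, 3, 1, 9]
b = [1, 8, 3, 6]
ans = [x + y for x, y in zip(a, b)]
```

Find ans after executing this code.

Step 1: Add corresponding elements:
  10 + 1 = 11
  3 + 8 = 11
  1 + 3 = 4
  9 + 6 = 15
Therefore ans = [11, 11, 4, 15].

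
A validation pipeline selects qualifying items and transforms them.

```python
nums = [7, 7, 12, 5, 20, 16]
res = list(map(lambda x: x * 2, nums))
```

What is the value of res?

Step 1: Apply lambda x: x * 2 to each element:
  7 -> 14
  7 -> 14
  12 -> 24
  5 -> 10
  20 -> 40
  16 -> 32
Therefore res = [14, 14, 24, 10, 40, 32].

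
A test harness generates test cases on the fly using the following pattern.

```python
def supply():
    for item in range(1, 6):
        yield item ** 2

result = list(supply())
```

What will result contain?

Step 1: For each item in range(1, 6), yield item**2:
  item=1: yield 1**2 = 1
  item=2: yield 2**2 = 4
  item=3: yield 3**2 = 9
  item=4: yield 4**2 = 16
  item=5: yield 5**2 = 25
Therefore result = [1, 4, 9, 16, 25].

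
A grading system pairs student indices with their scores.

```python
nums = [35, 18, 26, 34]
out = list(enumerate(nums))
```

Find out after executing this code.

Step 1: enumerate pairs each element with its index:
  (0, 35)
  (1, 18)
  (2, 26)
  (3, 34)
Therefore out = [(0, 35), (1, 18), (2, 26), (3, 34)].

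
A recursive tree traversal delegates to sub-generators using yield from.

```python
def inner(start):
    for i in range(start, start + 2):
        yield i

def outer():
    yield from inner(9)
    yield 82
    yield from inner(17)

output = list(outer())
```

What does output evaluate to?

Step 1: outer() delegates to inner(9):
  yield 9
  yield 10
Step 2: yield 82
Step 3: Delegates to inner(17):
  yield 17
  yield 18
Therefore output = [9, 10, 82, 17, 18].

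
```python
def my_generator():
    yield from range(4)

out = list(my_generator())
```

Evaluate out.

Step 1: yield from delegates to the iterable, yielding each element.
Step 2: Collected values: [0, 1, 2, 3].
Therefore out = [0, 1, 2, 3].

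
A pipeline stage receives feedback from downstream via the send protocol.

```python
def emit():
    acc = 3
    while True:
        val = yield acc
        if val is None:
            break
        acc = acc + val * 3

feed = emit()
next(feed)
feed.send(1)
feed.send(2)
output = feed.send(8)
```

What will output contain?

Step 1: next() -> yield acc=3.
Step 2: send(1) -> val=1, acc = 3 + 1*3 = 6, yield 6.
Step 3: send(2) -> val=2, acc = 6 + 2*3 = 12, yield 12.
Step 4: send(8) -> val=8, acc = 12 + 8*3 = 36, yield 36.
Therefore output = 36.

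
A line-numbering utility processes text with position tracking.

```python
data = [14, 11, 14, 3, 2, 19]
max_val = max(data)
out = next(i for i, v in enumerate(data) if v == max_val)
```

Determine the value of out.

Step 1: max([14, 11, 14, 3, 2, 19]) = 19.
Step 2: Find first index where value == 19:
  Index 0: 14 != 19
  Index 1: 11 != 19
  Index 2: 14 != 19
  Index 3: 3 != 19
  Index 4: 2 != 19
  Index 5: 19 == 19, found!
Therefore out = 5.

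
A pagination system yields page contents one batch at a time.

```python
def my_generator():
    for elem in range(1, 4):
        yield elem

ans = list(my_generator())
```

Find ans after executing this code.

Step 1: The generator yields each value from range(1, 4).
Step 2: list() consumes all yields: [1, 2, 3].
Therefore ans = [1, 2, 3].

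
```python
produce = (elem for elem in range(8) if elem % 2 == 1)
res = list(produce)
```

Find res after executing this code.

Step 1: Filter range(8) keeping only odd values:
  elem=0: even, excluded
  elem=1: odd, included
  elem=2: even, excluded
  elem=3: odd, included
  elem=4: even, excluded
  elem=5: odd, included
  elem=6: even, excluded
  elem=7: odd, included
Therefore res = [1, 3, 5, 7].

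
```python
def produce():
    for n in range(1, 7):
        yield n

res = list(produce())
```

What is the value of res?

Step 1: The generator yields each value from range(1, 7).
Step 2: list() consumes all yields: [1, 2, 3, 4, 5, 6].
Therefore res = [1, 2, 3, 4, 5, 6].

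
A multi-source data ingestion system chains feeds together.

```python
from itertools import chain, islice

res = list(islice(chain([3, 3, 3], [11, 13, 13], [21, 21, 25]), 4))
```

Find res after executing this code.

Step 1: chain([3, 3, 3], [11, 13, 13], [21, 21, 25]) = [3, 3, 3, 11, 13, 13, 21, 21, 25].
Step 2: islice takes first 4 elements: [3, 3, 3, 11].
Therefore res = [3, 3, 3, 11].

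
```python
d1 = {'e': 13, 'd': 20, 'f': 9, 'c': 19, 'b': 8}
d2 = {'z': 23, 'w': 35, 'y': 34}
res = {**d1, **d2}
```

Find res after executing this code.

Step 1: Merge d1 and d2 (d2 values override on key conflicts).
Step 2: d1 has keys ['e', 'd', 'f', 'c', 'b'], d2 has keys ['z', 'w', 'y'].
Therefore res = {'e': 13, 'd': 20, 'f': 9, 'c': 19, 'b': 8, 'z': 23, 'w': 35, 'y': 34}.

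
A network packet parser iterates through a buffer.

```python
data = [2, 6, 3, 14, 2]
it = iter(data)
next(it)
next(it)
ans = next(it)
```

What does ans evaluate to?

Step 1: Create iterator over [2, 6, 3, 14, 2].
Step 2: next() consumes 2.
Step 3: next() consumes 6.
Step 4: next() returns 3.
Therefore ans = 3.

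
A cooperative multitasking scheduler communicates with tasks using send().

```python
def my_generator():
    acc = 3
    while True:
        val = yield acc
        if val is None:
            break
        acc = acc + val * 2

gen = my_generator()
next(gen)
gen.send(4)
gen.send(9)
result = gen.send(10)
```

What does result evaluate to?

Step 1: next() -> yield acc=3.
Step 2: send(4) -> val=4, acc = 3 + 4*2 = 11, yield 11.
Step 3: send(9) -> val=9, acc = 11 + 9*2 = 29, yield 29.
Step 4: send(10) -> val=10, acc = 29 + 10*2 = 49, yield 49.
Therefore result = 49.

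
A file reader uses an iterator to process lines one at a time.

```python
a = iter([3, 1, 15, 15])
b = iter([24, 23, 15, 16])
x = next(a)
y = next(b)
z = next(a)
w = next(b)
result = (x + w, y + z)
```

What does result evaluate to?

Step 1: a iterates [3, 1, 15, 15], b iterates [24, 23, 15, 16].
Step 2: x = next(a) = 3, y = next(b) = 24.
Step 3: z = next(a) = 1, w = next(b) = 23.
Step 4: result = (3 + 23, 24 + 1) = (26, 25).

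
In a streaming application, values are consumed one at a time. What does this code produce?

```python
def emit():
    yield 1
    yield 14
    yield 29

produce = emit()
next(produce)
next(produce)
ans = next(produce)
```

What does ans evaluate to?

Step 1: emit() creates a generator.
Step 2: next(produce) yields 1 (consumed and discarded).
Step 3: next(produce) yields 14 (consumed and discarded).
Step 4: next(produce) yields 29, assigned to ans.
Therefore ans = 29.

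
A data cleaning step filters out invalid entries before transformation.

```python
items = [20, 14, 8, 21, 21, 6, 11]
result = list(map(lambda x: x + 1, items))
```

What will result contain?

Step 1: Apply lambda x: x + 1 to each element:
  20 -> 21
  14 -> 15
  8 -> 9
  21 -> 22
  21 -> 22
  6 -> 7
  11 -> 12
Therefore result = [21, 15, 9, 22, 22, 7, 12].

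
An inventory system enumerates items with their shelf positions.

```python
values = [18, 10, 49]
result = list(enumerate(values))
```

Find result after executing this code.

Step 1: enumerate pairs each element with its index:
  (0, 18)
  (1, 10)
  (2, 49)
Therefore result = [(0, 18), (1, 10), (2, 49)].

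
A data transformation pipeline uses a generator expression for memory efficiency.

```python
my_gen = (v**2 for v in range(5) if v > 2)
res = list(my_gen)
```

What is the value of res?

Step 1: For range(5), keep v > 2, then square:
  v=0: 0 <= 2, excluded
  v=1: 1 <= 2, excluded
  v=2: 2 <= 2, excluded
  v=3: 3 > 2, yield 3**2 = 9
  v=4: 4 > 2, yield 4**2 = 16
Therefore res = [9, 16].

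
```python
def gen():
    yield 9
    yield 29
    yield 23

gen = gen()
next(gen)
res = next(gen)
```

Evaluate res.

Step 1: gen() creates a generator.
Step 2: next(gen) yields 9 (consumed and discarded).
Step 3: next(gen) yields 29, assigned to res.
Therefore res = 29.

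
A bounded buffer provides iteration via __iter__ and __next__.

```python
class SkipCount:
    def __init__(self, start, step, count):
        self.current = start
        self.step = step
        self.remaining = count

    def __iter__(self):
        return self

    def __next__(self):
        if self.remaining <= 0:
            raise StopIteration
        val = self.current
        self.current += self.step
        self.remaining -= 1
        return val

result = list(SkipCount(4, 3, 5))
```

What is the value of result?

Step 1: SkipCount starts at 4, increments by 3, for 5 steps:
  Yield 4, then current += 3
  Yield 7, then current += 3
  Yield 10, then current += 3
  Yield 13, then current += 3
  Yield 16, then current += 3
Therefore result = [4, 7, 10, 13, 16].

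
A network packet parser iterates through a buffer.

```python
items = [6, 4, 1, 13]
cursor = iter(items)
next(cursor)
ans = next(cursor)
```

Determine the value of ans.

Step 1: Create iterator over [6, 4, 1, 13].
Step 2: next() consumes 6.
Step 3: next() returns 4.
Therefore ans = 4.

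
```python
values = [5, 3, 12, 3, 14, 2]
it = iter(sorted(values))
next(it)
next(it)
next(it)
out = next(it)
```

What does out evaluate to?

Step 1: sorted([5, 3, 12, 3, 14, 2]) = [2, 3, 3, 5, 12, 14].
Step 2: Create iterator and skip 3 elements.
Step 3: next() returns 5.
Therefore out = 5.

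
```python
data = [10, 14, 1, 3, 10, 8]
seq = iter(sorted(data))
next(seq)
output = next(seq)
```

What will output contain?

Step 1: sorted([10, 14, 1, 3, 10, 8]) = [1, 3, 8, 10, 10, 14].
Step 2: Create iterator and skip 1 elements.
Step 3: next() returns 3.
Therefore output = 3.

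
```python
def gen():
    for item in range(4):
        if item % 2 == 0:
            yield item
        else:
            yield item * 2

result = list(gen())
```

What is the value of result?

Step 1: For each item in range(4), yield item if even, else item*2:
  item=0 (even): yield 0
  item=1 (odd): yield 1*2 = 2
  item=2 (even): yield 2
  item=3 (odd): yield 3*2 = 6
Therefore result = [0, 2, 2, 6].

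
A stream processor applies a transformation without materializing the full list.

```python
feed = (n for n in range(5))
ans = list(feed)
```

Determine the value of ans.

Step 1: Generator expression iterates range(5): [0, 1, 2, 3, 4].
Step 2: list() collects all values.
Therefore ans = [0, 1, 2, 3, 4].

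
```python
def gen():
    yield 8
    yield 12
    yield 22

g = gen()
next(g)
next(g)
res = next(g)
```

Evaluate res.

Step 1: gen() creates a generator.
Step 2: next(g) yields 8 (consumed and discarded).
Step 3: next(g) yields 12 (consumed and discarded).
Step 4: next(g) yields 22, assigned to res.
Therefore res = 22.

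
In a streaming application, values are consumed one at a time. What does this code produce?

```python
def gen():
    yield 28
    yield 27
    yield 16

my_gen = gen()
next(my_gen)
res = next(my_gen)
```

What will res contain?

Step 1: gen() creates a generator.
Step 2: next(my_gen) yields 28 (consumed and discarded).
Step 3: next(my_gen) yields 27, assigned to res.
Therefore res = 27.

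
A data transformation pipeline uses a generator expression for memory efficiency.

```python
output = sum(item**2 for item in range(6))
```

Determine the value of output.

Step 1: Compute item**2 for each item in range(6):
  item=0: 0**2 = 0
  item=1: 1**2 = 1
  item=2: 2**2 = 4
  item=3: 3**2 = 9
  item=4: 4**2 = 16
  item=5: 5**2 = 25
Step 2: sum = 0 + 1 + 4 + 9 + 16 + 25 = 55.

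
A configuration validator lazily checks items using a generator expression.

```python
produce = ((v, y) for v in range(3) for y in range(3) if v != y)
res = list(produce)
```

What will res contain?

Step 1: Nested generator over range(3) x range(3) where v != y:
  (0, 0): excluded (v == y)
  (0, 1): included
  (0, 2): included
  (1, 0): included
  (1, 1): excluded (v == y)
  (1, 2): included
  (2, 0): included
  (2, 1): included
  (2, 2): excluded (v == y)
Therefore res = [(0, 1), (0, 2), (1, 0), (1, 2), (2, 0), (2, 1)].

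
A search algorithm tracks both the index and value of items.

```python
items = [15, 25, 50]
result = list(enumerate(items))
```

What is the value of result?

Step 1: enumerate pairs each element with its index:
  (0, 15)
  (1, 25)
  (2, 50)
Therefore result = [(0, 15), (1, 25), (2, 50)].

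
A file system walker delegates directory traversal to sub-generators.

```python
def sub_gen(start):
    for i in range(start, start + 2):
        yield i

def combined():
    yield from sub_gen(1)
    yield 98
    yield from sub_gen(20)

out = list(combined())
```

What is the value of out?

Step 1: combined() delegates to sub_gen(1):
  yield 1
  yield 2
Step 2: yield 98
Step 3: Delegates to sub_gen(20):
  yield 20
  yield 21
Therefore out = [1, 2, 98, 20, 21].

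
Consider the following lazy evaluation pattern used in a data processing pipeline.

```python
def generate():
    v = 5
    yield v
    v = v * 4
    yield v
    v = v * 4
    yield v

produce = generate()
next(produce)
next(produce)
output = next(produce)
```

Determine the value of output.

Step 1: Trace through generator execution:
  Yield 1: v starts at 5, yield 5
  Yield 2: v = 5 * 4 = 20, yield 20
  Yield 3: v = 20 * 4 = 80, yield 80
Step 2: First next() gets 5, second next() gets the second value, third next() yields 80.
Therefore output = 80.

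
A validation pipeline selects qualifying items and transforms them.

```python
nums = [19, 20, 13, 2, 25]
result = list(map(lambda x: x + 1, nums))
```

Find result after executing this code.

Step 1: Apply lambda x: x + 1 to each element:
  19 -> 20
  20 -> 21
  13 -> 14
  2 -> 3
  25 -> 26
Therefore result = [20, 21, 14, 3, 26].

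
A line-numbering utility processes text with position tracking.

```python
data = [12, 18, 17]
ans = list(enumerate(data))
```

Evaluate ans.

Step 1: enumerate pairs each element with its index:
  (0, 12)
  (1, 18)
  (2, 17)
Therefore ans = [(0, 12), (1, 18), (2, 17)].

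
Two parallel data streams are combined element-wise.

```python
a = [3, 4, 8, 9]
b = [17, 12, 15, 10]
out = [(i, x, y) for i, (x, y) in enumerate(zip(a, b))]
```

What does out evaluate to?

Step 1: enumerate(zip(a, b)) gives index with paired elements:
  i=0: (3, 17)
  i=1: (4, 12)
  i=2: (8, 15)
  i=3: (9, 10)
Therefore out = [(0, 3, 17), (1, 4, 12), (2, 8, 15), (3, 9, 10)].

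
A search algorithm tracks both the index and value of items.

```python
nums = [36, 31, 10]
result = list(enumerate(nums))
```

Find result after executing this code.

Step 1: enumerate pairs each element with its index:
  (0, 36)
  (1, 31)
  (2, 10)
Therefore result = [(0, 36), (1, 31), (2, 10)].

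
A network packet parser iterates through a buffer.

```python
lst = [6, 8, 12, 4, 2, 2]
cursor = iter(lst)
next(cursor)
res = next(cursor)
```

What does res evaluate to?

Step 1: Create iterator over [6, 8, 12, 4, 2, 2].
Step 2: next() consumes 6.
Step 3: next() returns 8.
Therefore res = 8.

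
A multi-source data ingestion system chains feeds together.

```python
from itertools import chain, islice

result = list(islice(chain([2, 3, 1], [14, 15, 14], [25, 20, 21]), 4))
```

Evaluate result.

Step 1: chain([2, 3, 1], [14, 15, 14], [25, 20, 21]) = [2, 3, 1, 14, 15, 14, 25, 20, 21].
Step 2: islice takes first 4 elements: [2, 3, 1, 14].
Therefore result = [2, 3, 1, 14].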